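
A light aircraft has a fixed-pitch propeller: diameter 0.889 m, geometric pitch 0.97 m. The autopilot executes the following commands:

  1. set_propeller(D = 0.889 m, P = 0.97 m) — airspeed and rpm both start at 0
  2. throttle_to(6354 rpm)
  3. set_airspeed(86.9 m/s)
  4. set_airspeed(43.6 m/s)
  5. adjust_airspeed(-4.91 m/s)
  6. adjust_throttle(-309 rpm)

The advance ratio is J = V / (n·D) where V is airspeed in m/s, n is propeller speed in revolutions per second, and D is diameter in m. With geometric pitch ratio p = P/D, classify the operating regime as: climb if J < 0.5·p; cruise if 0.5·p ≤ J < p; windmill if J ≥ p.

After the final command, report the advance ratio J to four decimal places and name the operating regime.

set_propeller: D = 0.889 m, P = 0.97 m (p = P/D = 1.091114); state ← (V=0, rpm=0)
throttle_to(6354): rpm ← 6354
set_airspeed(86.9): V ← 86.9 m/s
set_airspeed(43.6): V ← 43.6 m/s
adjust_airspeed(-4.91): V ← 43.6 -4.91 = 38.69 m/s
adjust_throttle(-309): rpm ← 6354 -309 = 6045
final state: V = 38.69 m/s, rpm = 6045 → n = rpm/60 = 100.750000 rev/s
J = V / (n·D) = 38.69 / (100.750000 × 0.889) = 0.431968
regime bands: climb J<0.5456 | cruise [0.5456, 1.0911) | windmill J≥1.0911
J = 0.4320 → climb

J = 0.4320, regime = climb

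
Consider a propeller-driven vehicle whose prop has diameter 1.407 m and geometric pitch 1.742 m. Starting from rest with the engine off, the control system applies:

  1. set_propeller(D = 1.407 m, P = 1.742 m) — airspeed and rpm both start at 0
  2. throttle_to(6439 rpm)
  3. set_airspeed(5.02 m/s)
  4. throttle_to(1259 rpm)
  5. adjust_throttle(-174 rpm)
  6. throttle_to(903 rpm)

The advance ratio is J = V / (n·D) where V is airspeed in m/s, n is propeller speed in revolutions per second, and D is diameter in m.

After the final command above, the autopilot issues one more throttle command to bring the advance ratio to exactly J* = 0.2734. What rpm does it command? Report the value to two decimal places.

rpm = 783.00

set_propeller: D = 1.407 m, P = 1.742 m (p = P/D = 1.238095); state ← (V=0, rpm=0)
throttle_to(6439): rpm ← 6439
set_airspeed(5.02): V ← 5.02 m/s
throttle_to(1259): rpm ← 1259
adjust_throttle(-174): rpm ← 1259 -174 = 1085
throttle_to(903): rpm ← 903
final state: V = 5.02 m/s, rpm = 903 → n = rpm/60 = 15.050000 rev/s
target J* = 0.2734; solve J* = V/(n·D) for n: n = V/(J*·D) = 5.02/(0.2734 × 1.407) = 13.050018 rev/s
rpm = 60·n = 783.001078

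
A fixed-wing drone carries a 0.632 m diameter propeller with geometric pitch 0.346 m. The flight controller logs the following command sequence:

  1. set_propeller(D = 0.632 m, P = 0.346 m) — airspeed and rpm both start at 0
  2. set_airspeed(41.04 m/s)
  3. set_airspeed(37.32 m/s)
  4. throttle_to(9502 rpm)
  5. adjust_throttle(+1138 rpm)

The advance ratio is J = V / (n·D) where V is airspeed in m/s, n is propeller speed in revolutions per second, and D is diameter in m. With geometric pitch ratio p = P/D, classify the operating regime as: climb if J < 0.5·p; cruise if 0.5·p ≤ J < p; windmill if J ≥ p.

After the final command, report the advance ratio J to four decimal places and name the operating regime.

set_propeller: D = 0.632 m, P = 0.346 m (p = P/D = 0.547468); state ← (V=0, rpm=0)
set_airspeed(41.04): V ← 41.04 m/s
set_airspeed(37.32): V ← 37.32 m/s
throttle_to(9502): rpm ← 9502
adjust_throttle(+1138): rpm ← 9502 +1138 = 10640
final state: V = 37.32 m/s, rpm = 10640 → n = rpm/60 = 177.333333 rev/s
J = V / (n·D) = 37.32 / (177.333333 × 0.632) = 0.332992
regime bands: climb J<0.2737 | cruise [0.2737, 0.5475) | windmill J≥0.5475
J = 0.3330 → cruise

J = 0.3330, regime = cruise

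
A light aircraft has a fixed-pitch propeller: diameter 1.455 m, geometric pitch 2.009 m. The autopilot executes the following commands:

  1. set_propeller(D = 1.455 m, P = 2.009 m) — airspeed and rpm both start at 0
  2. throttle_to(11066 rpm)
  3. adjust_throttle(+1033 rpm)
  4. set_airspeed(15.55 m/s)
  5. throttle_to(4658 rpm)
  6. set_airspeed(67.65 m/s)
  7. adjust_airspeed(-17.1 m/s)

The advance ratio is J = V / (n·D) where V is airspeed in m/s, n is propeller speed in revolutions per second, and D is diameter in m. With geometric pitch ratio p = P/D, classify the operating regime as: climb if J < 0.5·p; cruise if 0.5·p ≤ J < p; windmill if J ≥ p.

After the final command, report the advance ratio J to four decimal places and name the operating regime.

set_propeller: D = 1.455 m, P = 2.009 m (p = P/D = 1.380756); state ← (V=0, rpm=0)
throttle_to(11066): rpm ← 11066
adjust_throttle(+1033): rpm ← 11066 +1033 = 12099
set_airspeed(15.55): V ← 15.55 m/s
throttle_to(4658): rpm ← 4658
set_airspeed(67.65): V ← 67.65 m/s
adjust_airspeed(-17.1): V ← 67.65 -17.1 = 50.55 m/s
final state: V = 50.55 m/s, rpm = 4658 → n = rpm/60 = 77.633333 rev/s
J = V / (n·D) = 50.55 / (77.633333 × 1.455) = 0.447517
regime bands: climb J<0.6904 | cruise [0.6904, 1.3808) | windmill J≥1.3808
J = 0.4475 → climb

J = 0.4475, regime = climb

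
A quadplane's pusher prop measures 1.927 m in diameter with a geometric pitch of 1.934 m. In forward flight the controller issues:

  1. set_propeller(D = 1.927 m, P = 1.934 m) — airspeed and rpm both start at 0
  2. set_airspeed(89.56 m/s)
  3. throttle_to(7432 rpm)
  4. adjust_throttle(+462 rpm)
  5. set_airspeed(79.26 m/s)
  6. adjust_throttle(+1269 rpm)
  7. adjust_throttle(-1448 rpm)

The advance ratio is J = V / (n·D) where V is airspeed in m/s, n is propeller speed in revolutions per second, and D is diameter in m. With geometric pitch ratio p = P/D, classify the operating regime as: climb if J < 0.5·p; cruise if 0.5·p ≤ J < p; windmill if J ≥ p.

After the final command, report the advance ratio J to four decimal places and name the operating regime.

set_propeller: D = 1.927 m, P = 1.934 m (p = P/D = 1.003633); state ← (V=0, rpm=0)
set_airspeed(89.56): V ← 89.56 m/s
throttle_to(7432): rpm ← 7432
adjust_throttle(+462): rpm ← 7432 +462 = 7894
set_airspeed(79.26): V ← 79.26 m/s
adjust_throttle(+1269): rpm ← 7894 +1269 = 9163
adjust_throttle(-1448): rpm ← 9163 -1448 = 7715
final state: V = 79.26 m/s, rpm = 7715 → n = rpm/60 = 128.583333 rev/s
J = V / (n·D) = 79.26 / (128.583333 × 1.927) = 0.319880
regime bands: climb J<0.5018 | cruise [0.5018, 1.0036) | windmill J≥1.0036
J = 0.3199 → climb

J = 0.3199, regime = climb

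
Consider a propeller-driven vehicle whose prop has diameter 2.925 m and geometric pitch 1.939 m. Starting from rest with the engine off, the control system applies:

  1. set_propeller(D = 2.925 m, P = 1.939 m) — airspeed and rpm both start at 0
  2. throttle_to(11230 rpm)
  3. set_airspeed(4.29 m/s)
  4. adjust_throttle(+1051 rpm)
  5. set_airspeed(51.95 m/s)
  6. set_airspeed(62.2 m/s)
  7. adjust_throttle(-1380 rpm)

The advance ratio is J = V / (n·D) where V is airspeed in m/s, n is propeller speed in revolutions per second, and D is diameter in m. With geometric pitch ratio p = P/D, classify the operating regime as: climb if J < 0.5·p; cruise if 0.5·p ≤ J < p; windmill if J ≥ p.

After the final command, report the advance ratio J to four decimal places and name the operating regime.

J = 0.1170, regime = climb

set_propeller: D = 2.925 m, P = 1.939 m (p = P/D = 0.662906); state ← (V=0, rpm=0)
throttle_to(11230): rpm ← 11230
set_airspeed(4.29): V ← 4.29 m/s
adjust_throttle(+1051): rpm ← 11230 +1051 = 12281
set_airspeed(51.95): V ← 51.95 m/s
set_airspeed(62.2): V ← 62.2 m/s
adjust_throttle(-1380): rpm ← 12281 -1380 = 10901
final state: V = 62.2 m/s, rpm = 10901 → n = rpm/60 = 181.683333 rev/s
J = V / (n·D) = 62.2 / (181.683333 × 2.925) = 0.117044
regime bands: climb J<0.3315 | cruise [0.3315, 0.6629) | windmill J≥0.6629
J = 0.1170 → climb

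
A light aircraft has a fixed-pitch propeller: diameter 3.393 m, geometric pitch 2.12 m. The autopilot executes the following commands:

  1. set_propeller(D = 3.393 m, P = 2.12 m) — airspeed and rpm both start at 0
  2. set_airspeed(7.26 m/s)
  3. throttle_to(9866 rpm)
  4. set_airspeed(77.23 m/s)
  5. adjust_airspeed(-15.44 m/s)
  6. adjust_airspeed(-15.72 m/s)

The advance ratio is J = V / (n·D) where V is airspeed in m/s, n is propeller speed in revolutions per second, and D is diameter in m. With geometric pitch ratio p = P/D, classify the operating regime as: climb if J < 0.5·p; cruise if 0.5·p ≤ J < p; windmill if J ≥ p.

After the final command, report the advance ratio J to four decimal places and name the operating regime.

set_propeller: D = 3.393 m, P = 2.12 m (p = P/D = 0.624816); state ← (V=0, rpm=0)
set_airspeed(7.26): V ← 7.26 m/s
throttle_to(9866): rpm ← 9866
set_airspeed(77.23): V ← 77.23 m/s
adjust_airspeed(-15.44): V ← 77.23 -15.44 = 61.79 m/s
adjust_airspeed(-15.72): V ← 61.79 -15.72 = 46.07 m/s
final state: V = 46.07 m/s, rpm = 9866 → n = rpm/60 = 164.433333 rev/s
J = V / (n·D) = 46.07 / (164.433333 × 3.393) = 0.082574
regime bands: climb J<0.3124 | cruise [0.3124, 0.6248) | windmill J≥0.6248
J = 0.0826 → climb

J = 0.0826, regime = climb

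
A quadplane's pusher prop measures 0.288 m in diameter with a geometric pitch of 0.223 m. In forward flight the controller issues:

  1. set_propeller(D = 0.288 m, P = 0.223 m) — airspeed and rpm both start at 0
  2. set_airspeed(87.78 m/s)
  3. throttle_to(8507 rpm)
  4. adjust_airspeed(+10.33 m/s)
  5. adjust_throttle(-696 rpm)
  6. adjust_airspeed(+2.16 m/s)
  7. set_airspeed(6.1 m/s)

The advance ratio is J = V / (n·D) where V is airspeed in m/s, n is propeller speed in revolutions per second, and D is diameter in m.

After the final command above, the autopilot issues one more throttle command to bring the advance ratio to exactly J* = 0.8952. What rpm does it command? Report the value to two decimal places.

rpm = 1419.61

set_propeller: D = 0.288 m, P = 0.223 m (p = P/D = 0.774306); state ← (V=0, rpm=0)
set_airspeed(87.78): V ← 87.78 m/s
throttle_to(8507): rpm ← 8507
adjust_airspeed(+10.33): V ← 87.78 +10.33 = 98.11 m/s
adjust_throttle(-696): rpm ← 8507 -696 = 7811
adjust_airspeed(+2.16): V ← 98.11 +2.16 = 100.27 m/s
set_airspeed(6.1): V ← 6.1 m/s
final state: V = 6.1 m/s, rpm = 7811 → n = rpm/60 = 130.183333 rev/s
target J* = 0.8952; solve J* = V/(n·D) for n: n = V/(J*·D) = 6.1/(0.8952 × 0.288) = 23.660138 rev/s
rpm = 60·n = 1419.608281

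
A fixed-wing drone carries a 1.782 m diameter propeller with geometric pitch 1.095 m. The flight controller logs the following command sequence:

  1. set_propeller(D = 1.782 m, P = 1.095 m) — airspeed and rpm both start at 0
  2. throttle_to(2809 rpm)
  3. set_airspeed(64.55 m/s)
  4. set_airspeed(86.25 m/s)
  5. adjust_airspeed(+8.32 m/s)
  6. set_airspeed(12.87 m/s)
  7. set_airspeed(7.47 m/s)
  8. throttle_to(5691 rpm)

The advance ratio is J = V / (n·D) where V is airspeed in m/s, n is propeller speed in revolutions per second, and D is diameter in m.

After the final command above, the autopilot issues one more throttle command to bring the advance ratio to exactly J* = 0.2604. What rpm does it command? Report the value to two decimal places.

set_propeller: D = 1.782 m, P = 1.095 m (p = P/D = 0.614478); state ← (V=0, rpm=0)
throttle_to(2809): rpm ← 2809
set_airspeed(64.55): V ← 64.55 m/s
set_airspeed(86.25): V ← 86.25 m/s
adjust_airspeed(+8.32): V ← 86.25 +8.32 = 94.57 m/s
set_airspeed(12.87): V ← 12.87 m/s
set_airspeed(7.47): V ← 7.47 m/s
throttle_to(5691): rpm ← 5691
final state: V = 7.47 m/s, rpm = 5691 → n = rpm/60 = 94.850000 rev/s
target J* = 0.2604; solve J* = V/(n·D) for n: n = V/(J*·D) = 7.47/(0.2604 × 1.782) = 16.098000 rev/s
rpm = 60·n = 965.879998

rpm = 965.88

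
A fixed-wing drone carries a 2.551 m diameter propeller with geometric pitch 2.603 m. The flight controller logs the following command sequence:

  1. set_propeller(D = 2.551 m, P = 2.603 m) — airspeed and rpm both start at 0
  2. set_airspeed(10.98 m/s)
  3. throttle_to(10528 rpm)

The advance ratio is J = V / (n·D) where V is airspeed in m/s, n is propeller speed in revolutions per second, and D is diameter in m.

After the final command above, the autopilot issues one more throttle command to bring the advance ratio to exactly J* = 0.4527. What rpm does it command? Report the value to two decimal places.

set_propeller: D = 2.551 m, P = 2.603 m (p = P/D = 1.020384); state ← (V=0, rpm=0)
set_airspeed(10.98): V ← 10.98 m/s
throttle_to(10528): rpm ← 10528
final state: V = 10.98 m/s, rpm = 10528 → n = rpm/60 = 175.466667 rev/s
target J* = 0.4527; solve J* = V/(n·D) for n: n = V/(J*·D) = 10.98/(0.4527 × 2.551) = 9.507830 rev/s
rpm = 60·n = 570.469773

rpm = 570.47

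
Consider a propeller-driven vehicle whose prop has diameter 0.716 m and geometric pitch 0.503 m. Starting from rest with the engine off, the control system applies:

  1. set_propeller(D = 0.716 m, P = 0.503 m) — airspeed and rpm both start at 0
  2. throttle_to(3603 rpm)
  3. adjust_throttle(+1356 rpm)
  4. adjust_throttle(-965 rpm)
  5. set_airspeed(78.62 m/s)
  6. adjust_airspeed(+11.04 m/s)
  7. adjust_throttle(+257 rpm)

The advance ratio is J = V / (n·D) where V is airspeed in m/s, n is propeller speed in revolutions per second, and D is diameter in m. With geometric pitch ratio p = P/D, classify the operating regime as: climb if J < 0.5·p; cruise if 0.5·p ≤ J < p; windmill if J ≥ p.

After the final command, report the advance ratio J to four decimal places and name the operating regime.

J = 1.7674, regime = windmill

set_propeller: D = 0.716 m, P = 0.503 m (p = P/D = 0.702514); state ← (V=0, rpm=0)
throttle_to(3603): rpm ← 3603
adjust_throttle(+1356): rpm ← 3603 +1356 = 4959
adjust_throttle(-965): rpm ← 4959 -965 = 3994
set_airspeed(78.62): V ← 78.62 m/s
adjust_airspeed(+11.04): V ← 78.62 +11.04 = 89.66 m/s
adjust_throttle(+257): rpm ← 3994 +257 = 4251
final state: V = 89.66 m/s, rpm = 4251 → n = rpm/60 = 70.850000 rev/s
J = V / (n·D) = 89.66 / (70.850000 × 0.716) = 1.767445
regime bands: climb J<0.3513 | cruise [0.3513, 0.7025) | windmill J≥0.7025
J = 1.7674 → windmill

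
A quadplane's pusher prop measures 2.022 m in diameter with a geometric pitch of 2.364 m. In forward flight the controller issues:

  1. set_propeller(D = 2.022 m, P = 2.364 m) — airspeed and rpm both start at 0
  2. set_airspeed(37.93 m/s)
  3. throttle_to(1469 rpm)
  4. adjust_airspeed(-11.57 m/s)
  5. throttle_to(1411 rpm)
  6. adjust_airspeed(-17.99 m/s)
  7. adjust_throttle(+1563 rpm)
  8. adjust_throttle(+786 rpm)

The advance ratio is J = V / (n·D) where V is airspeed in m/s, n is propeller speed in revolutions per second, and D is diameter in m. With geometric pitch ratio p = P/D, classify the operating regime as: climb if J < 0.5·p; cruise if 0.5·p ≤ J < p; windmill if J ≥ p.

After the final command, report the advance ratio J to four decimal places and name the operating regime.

J = 0.0661, regime = climb

set_propeller: D = 2.022 m, P = 2.364 m (p = P/D = 1.169139); state ← (V=0, rpm=0)
set_airspeed(37.93): V ← 37.93 m/s
throttle_to(1469): rpm ← 1469
adjust_airspeed(-11.57): V ← 37.93 -11.57 = 26.36 m/s
throttle_to(1411): rpm ← 1411
adjust_airspeed(-17.99): V ← 26.36 -17.99 = 8.37 m/s
adjust_throttle(+1563): rpm ← 1411 +1563 = 2974
adjust_throttle(+786): rpm ← 2974 +786 = 3760
final state: V = 8.37 m/s, rpm = 3760 → n = rpm/60 = 62.666667 rev/s
J = V / (n·D) = 8.37 / (62.666667 × 2.022) = 0.066055
regime bands: climb J<0.5846 | cruise [0.5846, 1.1691) | windmill J≥1.1691
J = 0.0661 → climb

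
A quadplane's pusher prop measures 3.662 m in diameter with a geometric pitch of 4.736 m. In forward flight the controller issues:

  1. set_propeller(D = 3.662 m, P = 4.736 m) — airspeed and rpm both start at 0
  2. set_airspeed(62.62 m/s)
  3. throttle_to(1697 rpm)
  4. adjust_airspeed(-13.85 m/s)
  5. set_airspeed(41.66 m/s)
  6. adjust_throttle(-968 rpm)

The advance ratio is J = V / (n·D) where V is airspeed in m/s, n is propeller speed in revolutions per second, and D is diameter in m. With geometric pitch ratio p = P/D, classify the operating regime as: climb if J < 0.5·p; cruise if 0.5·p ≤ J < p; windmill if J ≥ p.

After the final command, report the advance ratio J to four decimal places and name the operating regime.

J = 0.9363, regime = cruise

set_propeller: D = 3.662 m, P = 4.736 m (p = P/D = 1.293282); state ← (V=0, rpm=0)
set_airspeed(62.62): V ← 62.62 m/s
throttle_to(1697): rpm ← 1697
adjust_airspeed(-13.85): V ← 62.62 -13.85 = 48.77 m/s
set_airspeed(41.66): V ← 41.66 m/s
adjust_throttle(-968): rpm ← 1697 -968 = 729
final state: V = 41.66 m/s, rpm = 729 → n = rpm/60 = 12.150000 rev/s
J = V / (n·D) = 41.66 / (12.150000 × 3.662) = 0.936321
regime bands: climb J<0.6466 | cruise [0.6466, 1.2933) | windmill J≥1.2933
J = 0.9363 → cruise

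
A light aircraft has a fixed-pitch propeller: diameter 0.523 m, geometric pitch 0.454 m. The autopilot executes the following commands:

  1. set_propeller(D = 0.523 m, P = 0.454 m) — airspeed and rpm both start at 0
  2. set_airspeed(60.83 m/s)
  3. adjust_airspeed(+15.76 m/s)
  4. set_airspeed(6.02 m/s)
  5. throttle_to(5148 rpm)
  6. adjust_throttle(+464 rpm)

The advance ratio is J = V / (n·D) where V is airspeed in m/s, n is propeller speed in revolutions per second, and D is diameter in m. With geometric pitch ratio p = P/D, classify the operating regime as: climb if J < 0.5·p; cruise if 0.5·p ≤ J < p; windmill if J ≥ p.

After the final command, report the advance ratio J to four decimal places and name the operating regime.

J = 0.1231, regime = climb

set_propeller: D = 0.523 m, P = 0.454 m (p = P/D = 0.868069); state ← (V=0, rpm=0)
set_airspeed(60.83): V ← 60.83 m/s
adjust_airspeed(+15.76): V ← 60.83 +15.76 = 76.59 m/s
set_airspeed(6.02): V ← 6.02 m/s
throttle_to(5148): rpm ← 5148
adjust_throttle(+464): rpm ← 5148 +464 = 5612
final state: V = 6.02 m/s, rpm = 5612 → n = rpm/60 = 93.533333 rev/s
J = V / (n·D) = 6.02 / (93.533333 × 0.523) = 0.123063
regime bands: climb J<0.4340 | cruise [0.4340, 0.8681) | windmill J≥0.8681
J = 0.1231 → climb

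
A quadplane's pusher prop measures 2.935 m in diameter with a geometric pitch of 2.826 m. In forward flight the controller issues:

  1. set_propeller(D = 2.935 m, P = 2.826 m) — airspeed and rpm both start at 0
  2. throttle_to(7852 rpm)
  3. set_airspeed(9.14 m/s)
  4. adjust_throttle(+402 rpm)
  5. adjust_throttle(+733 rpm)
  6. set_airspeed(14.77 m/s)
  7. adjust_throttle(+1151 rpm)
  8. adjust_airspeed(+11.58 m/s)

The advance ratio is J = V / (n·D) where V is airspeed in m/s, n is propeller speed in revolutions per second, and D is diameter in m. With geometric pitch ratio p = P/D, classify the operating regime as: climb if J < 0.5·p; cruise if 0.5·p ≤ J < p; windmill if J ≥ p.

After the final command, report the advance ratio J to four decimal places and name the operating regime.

J = 0.0531, regime = climb

set_propeller: D = 2.935 m, P = 2.826 m (p = P/D = 0.962862); state ← (V=0, rpm=0)
throttle_to(7852): rpm ← 7852
set_airspeed(9.14): V ← 9.14 m/s
adjust_throttle(+402): rpm ← 7852 +402 = 8254
adjust_throttle(+733): rpm ← 8254 +733 = 8987
set_airspeed(14.77): V ← 14.77 m/s
adjust_throttle(+1151): rpm ← 8987 +1151 = 10138
adjust_airspeed(+11.58): V ← 14.77 +11.58 = 26.35 m/s
final state: V = 26.35 m/s, rpm = 10138 → n = rpm/60 = 168.966667 rev/s
J = V / (n·D) = 26.35 / (168.966667 × 2.935) = 0.053134
regime bands: climb J<0.4814 | cruise [0.4814, 0.9629) | windmill J≥0.9629
J = 0.0531 → climb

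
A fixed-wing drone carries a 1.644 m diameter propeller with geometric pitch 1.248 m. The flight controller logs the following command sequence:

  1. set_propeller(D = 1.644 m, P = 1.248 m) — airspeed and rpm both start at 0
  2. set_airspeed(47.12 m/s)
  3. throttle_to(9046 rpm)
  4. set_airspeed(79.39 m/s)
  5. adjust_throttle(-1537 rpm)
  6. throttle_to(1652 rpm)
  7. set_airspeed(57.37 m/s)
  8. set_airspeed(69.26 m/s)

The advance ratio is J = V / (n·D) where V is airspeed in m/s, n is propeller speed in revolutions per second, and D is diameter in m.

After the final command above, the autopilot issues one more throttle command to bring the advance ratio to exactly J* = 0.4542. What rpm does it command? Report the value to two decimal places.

set_propeller: D = 1.644 m, P = 1.248 m (p = P/D = 0.759124); state ← (V=0, rpm=0)
set_airspeed(47.12): V ← 47.12 m/s
throttle_to(9046): rpm ← 9046
set_airspeed(79.39): V ← 79.39 m/s
adjust_throttle(-1537): rpm ← 9046 -1537 = 7509
throttle_to(1652): rpm ← 1652
set_airspeed(57.37): V ← 57.37 m/s
set_airspeed(69.26): V ← 69.26 m/s
final state: V = 69.26 m/s, rpm = 1652 → n = rpm/60 = 27.533333 rev/s
target J* = 0.4542; solve J* = V/(n·D) for n: n = V/(J*·D) = 69.26/(0.4542 × 1.644) = 92.754191 rev/s
rpm = 60·n = 5565.251489

rpm = 5565.25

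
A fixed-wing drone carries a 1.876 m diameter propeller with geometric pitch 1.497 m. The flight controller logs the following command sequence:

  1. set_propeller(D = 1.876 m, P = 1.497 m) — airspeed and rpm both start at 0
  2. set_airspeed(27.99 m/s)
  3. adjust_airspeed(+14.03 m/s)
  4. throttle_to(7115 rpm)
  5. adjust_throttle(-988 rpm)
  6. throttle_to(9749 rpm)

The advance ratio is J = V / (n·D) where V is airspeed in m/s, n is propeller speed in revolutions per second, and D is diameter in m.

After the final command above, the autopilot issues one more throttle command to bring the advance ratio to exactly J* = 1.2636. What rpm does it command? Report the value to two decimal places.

rpm = 1063.57

set_propeller: D = 1.876 m, P = 1.497 m (p = P/D = 0.797974); state ← (V=0, rpm=0)
set_airspeed(27.99): V ← 27.99 m/s
adjust_airspeed(+14.03): V ← 27.99 +14.03 = 42.02 m/s
throttle_to(7115): rpm ← 7115
adjust_throttle(-988): rpm ← 7115 -988 = 6127
throttle_to(9749): rpm ← 9749
final state: V = 42.02 m/s, rpm = 9749 → n = rpm/60 = 162.483333 rev/s
target J* = 1.2636; solve J* = V/(n·D) for n: n = V/(J*·D) = 42.02/(1.2636 × 1.876) = 17.726116 rev/s
rpm = 60·n = 1063.566984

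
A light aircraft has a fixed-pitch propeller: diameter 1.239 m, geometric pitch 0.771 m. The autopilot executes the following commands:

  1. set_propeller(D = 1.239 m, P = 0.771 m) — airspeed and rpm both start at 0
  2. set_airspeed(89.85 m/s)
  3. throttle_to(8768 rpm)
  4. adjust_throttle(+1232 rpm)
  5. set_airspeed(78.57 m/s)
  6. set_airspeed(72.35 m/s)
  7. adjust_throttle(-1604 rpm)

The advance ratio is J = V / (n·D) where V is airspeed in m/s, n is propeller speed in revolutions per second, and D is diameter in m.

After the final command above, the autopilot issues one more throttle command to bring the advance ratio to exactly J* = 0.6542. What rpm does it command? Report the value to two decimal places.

set_propeller: D = 1.239 m, P = 0.771 m (p = P/D = 0.622276); state ← (V=0, rpm=0)
set_airspeed(89.85): V ← 89.85 m/s
throttle_to(8768): rpm ← 8768
adjust_throttle(+1232): rpm ← 8768 +1232 = 10000
set_airspeed(78.57): V ← 78.57 m/s
set_airspeed(72.35): V ← 72.35 m/s
adjust_throttle(-1604): rpm ← 10000 -1604 = 8396
final state: V = 72.35 m/s, rpm = 8396 → n = rpm/60 = 139.933333 rev/s
target J* = 0.6542; solve J* = V/(n·D) for n: n = V/(J*·D) = 72.35/(0.6542 × 1.239) = 89.259960 rev/s
rpm = 60·n = 5355.597617

rpm = 5355.60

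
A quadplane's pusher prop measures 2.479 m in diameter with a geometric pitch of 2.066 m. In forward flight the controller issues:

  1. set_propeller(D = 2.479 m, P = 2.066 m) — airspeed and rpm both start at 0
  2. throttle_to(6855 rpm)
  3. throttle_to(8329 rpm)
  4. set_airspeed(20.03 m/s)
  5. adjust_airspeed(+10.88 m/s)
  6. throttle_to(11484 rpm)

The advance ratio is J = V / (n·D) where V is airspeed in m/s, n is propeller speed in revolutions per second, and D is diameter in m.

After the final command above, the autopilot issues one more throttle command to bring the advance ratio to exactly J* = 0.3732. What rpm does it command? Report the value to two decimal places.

rpm = 2004.62

set_propeller: D = 2.479 m, P = 2.066 m (p = P/D = 0.833401); state ← (V=0, rpm=0)
throttle_to(6855): rpm ← 6855
throttle_to(8329): rpm ← 8329
set_airspeed(20.03): V ← 20.03 m/s
adjust_airspeed(+10.88): V ← 20.03 +10.88 = 30.91 m/s
throttle_to(11484): rpm ← 11484
final state: V = 30.91 m/s, rpm = 11484 → n = rpm/60 = 191.400000 rev/s
target J* = 0.3732; solve J* = V/(n·D) for n: n = V/(J*·D) = 30.91/(0.3732 × 2.479) = 33.410336 rev/s
rpm = 60·n = 2004.620160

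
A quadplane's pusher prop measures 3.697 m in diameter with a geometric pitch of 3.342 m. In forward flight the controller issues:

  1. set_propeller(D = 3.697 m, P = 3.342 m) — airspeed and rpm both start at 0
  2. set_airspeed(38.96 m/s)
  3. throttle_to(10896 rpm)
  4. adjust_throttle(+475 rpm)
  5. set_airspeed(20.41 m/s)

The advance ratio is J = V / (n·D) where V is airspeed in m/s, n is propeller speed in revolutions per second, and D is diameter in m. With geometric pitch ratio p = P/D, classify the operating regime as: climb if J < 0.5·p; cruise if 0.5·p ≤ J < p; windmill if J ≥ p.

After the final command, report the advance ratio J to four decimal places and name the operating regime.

J = 0.0291, regime = climb

set_propeller: D = 3.697 m, P = 3.342 m (p = P/D = 0.903976); state ← (V=0, rpm=0)
set_airspeed(38.96): V ← 38.96 m/s
throttle_to(10896): rpm ← 10896
adjust_throttle(+475): rpm ← 10896 +475 = 11371
set_airspeed(20.41): V ← 20.41 m/s
final state: V = 20.41 m/s, rpm = 11371 → n = rpm/60 = 189.516667 rev/s
J = V / (n·D) = 20.41 / (189.516667 × 3.697) = 0.029130
regime bands: climb J<0.4520 | cruise [0.4520, 0.9040) | windmill J≥0.9040
J = 0.0291 → climb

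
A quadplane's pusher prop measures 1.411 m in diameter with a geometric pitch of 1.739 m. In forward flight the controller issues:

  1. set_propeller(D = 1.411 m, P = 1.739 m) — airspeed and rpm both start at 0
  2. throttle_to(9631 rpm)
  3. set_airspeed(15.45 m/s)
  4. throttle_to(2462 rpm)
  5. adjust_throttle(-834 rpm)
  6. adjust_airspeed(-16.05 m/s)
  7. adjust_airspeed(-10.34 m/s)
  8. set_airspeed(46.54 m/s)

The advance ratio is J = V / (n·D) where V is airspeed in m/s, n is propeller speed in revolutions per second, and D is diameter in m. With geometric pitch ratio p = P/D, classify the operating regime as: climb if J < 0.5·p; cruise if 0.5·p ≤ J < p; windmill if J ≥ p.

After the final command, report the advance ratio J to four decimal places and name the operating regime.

J = 1.2156, regime = cruise

set_propeller: D = 1.411 m, P = 1.739 m (p = P/D = 1.232459); state ← (V=0, rpm=0)
throttle_to(9631): rpm ← 9631
set_airspeed(15.45): V ← 15.45 m/s
throttle_to(2462): rpm ← 2462
adjust_throttle(-834): rpm ← 2462 -834 = 1628
adjust_airspeed(-16.05): V ← 15.45 -16.05 = -0.6 m/s
adjust_airspeed(-10.34): V ← -0.6 -10.34 = -10.94 m/s
set_airspeed(46.54): V ← 46.54 m/s
final state: V = 46.54 m/s, rpm = 1628 → n = rpm/60 = 27.133333 rev/s
J = V / (n·D) = 46.54 / (27.133333 × 1.411) = 1.215615
regime bands: climb J<0.6162 | cruise [0.6162, 1.2325) | windmill J≥1.2325
J = 1.2156 → cruise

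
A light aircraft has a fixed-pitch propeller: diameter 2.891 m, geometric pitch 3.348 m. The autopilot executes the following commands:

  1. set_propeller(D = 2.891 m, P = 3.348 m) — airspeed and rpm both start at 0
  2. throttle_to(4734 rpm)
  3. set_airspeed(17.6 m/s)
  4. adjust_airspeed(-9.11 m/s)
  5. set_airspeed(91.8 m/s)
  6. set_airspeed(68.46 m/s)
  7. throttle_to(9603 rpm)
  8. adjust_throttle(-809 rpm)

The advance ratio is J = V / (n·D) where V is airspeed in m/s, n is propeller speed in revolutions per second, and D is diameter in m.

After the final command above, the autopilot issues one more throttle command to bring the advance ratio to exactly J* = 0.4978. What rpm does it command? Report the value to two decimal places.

set_propeller: D = 2.891 m, P = 3.348 m (p = P/D = 1.158077); state ← (V=0, rpm=0)
throttle_to(4734): rpm ← 4734
set_airspeed(17.6): V ← 17.6 m/s
adjust_airspeed(-9.11): V ← 17.6 -9.11 = 8.49 m/s
set_airspeed(91.8): V ← 91.8 m/s
set_airspeed(68.46): V ← 68.46 m/s
throttle_to(9603): rpm ← 9603
adjust_throttle(-809): rpm ← 9603 -809 = 8794
final state: V = 68.46 m/s, rpm = 8794 → n = rpm/60 = 146.566667 rev/s
target J* = 0.4978; solve J* = V/(n·D) for n: n = V/(J*·D) = 68.46/(0.4978 × 2.891) = 47.570083 rev/s
rpm = 60·n = 2854.204991

rpm = 2854.20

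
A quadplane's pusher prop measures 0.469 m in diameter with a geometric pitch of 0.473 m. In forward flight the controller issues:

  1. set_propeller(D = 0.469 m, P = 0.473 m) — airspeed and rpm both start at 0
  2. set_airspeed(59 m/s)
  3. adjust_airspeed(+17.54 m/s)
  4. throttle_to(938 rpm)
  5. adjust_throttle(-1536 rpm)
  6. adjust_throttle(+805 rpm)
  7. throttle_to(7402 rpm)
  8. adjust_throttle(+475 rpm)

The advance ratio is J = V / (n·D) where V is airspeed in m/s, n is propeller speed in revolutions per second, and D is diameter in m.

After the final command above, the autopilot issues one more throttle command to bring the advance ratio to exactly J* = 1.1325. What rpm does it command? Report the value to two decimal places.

rpm = 8646.27

set_propeller: D = 0.469 m, P = 0.473 m (p = P/D = 1.008529); state ← (V=0, rpm=0)
set_airspeed(59): V ← 59 m/s
adjust_airspeed(+17.54): V ← 59 +17.54 = 76.54 m/s
throttle_to(938): rpm ← 938
adjust_throttle(-1536): rpm ← 938 -1536 = -598
adjust_throttle(+805): rpm ← -598 +805 = 207
throttle_to(7402): rpm ← 7402
adjust_throttle(+475): rpm ← 7402 +475 = 7877
final state: V = 76.54 m/s, rpm = 7877 → n = rpm/60 = 131.283333 rev/s
target J* = 1.1325; solve J* = V/(n·D) for n: n = V/(J*·D) = 76.54/(1.1325 × 0.469) = 144.104454 rev/s
rpm = 60·n = 8646.267245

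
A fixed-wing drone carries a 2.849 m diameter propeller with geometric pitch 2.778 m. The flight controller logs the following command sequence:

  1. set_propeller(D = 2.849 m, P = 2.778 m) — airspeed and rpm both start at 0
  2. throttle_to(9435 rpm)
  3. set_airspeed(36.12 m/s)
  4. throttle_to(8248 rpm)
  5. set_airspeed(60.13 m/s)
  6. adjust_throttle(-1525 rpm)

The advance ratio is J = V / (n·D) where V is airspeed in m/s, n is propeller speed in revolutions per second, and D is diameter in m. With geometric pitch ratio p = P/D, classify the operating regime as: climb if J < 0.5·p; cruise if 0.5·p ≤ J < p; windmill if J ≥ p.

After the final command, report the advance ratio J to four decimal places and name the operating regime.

J = 0.1884, regime = climb

set_propeller: D = 2.849 m, P = 2.778 m (p = P/D = 0.975079); state ← (V=0, rpm=0)
throttle_to(9435): rpm ← 9435
set_airspeed(36.12): V ← 36.12 m/s
throttle_to(8248): rpm ← 8248
set_airspeed(60.13): V ← 60.13 m/s
adjust_throttle(-1525): rpm ← 8248 -1525 = 6723
final state: V = 60.13 m/s, rpm = 6723 → n = rpm/60 = 112.050000 rev/s
J = V / (n·D) = 60.13 / (112.050000 × 2.849) = 0.188359
regime bands: climb J<0.4875 | cruise [0.4875, 0.9751) | windmill J≥0.9751
J = 0.1884 → climb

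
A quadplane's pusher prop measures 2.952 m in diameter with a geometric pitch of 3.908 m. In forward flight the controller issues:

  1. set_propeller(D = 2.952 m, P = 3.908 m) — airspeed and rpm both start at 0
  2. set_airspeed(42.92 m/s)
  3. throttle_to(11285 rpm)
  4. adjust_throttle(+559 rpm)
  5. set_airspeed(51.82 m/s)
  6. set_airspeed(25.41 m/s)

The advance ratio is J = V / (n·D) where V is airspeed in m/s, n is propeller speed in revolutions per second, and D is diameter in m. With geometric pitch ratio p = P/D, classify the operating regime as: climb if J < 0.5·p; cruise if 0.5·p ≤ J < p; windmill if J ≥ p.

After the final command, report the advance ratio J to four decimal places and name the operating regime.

set_propeller: D = 2.952 m, P = 3.908 m (p = P/D = 1.323848); state ← (V=0, rpm=0)
set_airspeed(42.92): V ← 42.92 m/s
throttle_to(11285): rpm ← 11285
adjust_throttle(+559): rpm ← 11285 +559 = 11844
set_airspeed(51.82): V ← 51.82 m/s
set_airspeed(25.41): V ← 25.41 m/s
final state: V = 25.41 m/s, rpm = 11844 → n = rpm/60 = 197.400000 rev/s
J = V / (n·D) = 25.41 / (197.400000 × 2.952) = 0.043605
regime bands: climb J<0.6619 | cruise [0.6619, 1.3238) | windmill J≥1.3238
J = 0.0436 → climb

J = 0.0436, regime = climb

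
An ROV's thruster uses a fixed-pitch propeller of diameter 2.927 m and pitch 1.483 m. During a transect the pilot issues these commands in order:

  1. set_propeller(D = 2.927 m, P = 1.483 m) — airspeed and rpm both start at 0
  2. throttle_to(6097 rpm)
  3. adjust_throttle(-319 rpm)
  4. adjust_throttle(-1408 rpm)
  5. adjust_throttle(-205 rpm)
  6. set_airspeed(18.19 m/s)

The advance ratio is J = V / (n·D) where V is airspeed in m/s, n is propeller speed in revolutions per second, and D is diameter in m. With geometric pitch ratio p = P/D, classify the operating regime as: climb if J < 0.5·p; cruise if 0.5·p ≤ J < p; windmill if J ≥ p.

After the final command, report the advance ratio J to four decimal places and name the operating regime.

J = 0.0895, regime = climb

set_propeller: D = 2.927 m, P = 1.483 m (p = P/D = 0.506662); state ← (V=0, rpm=0)
throttle_to(6097): rpm ← 6097
adjust_throttle(-319): rpm ← 6097 -319 = 5778
adjust_throttle(-1408): rpm ← 5778 -1408 = 4370
adjust_throttle(-205): rpm ← 4370 -205 = 4165
set_airspeed(18.19): V ← 18.19 m/s
final state: V = 18.19 m/s, rpm = 4165 → n = rpm/60 = 69.416667 rev/s
J = V / (n·D) = 18.19 / (69.416667 × 2.927) = 0.089525
regime bands: climb J<0.2533 | cruise [0.2533, 0.5067) | windmill J≥0.5067
J = 0.0895 → climb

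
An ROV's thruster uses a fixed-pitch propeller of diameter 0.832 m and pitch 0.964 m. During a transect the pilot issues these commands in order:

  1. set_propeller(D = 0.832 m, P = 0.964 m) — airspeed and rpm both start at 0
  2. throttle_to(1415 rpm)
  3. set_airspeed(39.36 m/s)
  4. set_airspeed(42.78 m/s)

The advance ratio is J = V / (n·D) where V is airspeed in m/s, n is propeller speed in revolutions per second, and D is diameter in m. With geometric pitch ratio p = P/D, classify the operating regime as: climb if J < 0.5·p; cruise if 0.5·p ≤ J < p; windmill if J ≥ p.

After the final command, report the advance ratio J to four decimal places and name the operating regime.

J = 2.1803, regime = windmill

set_propeller: D = 0.832 m, P = 0.964 m (p = P/D = 1.158654); state ← (V=0, rpm=0)
throttle_to(1415): rpm ← 1415
set_airspeed(39.36): V ← 39.36 m/s
set_airspeed(42.78): V ← 42.78 m/s
final state: V = 42.78 m/s, rpm = 1415 → n = rpm/60 = 23.583333 rev/s
J = V / (n·D) = 42.78 / (23.583333 × 0.832) = 2.180280
regime bands: climb J<0.5793 | cruise [0.5793, 1.1587) | windmill J≥1.1587
J = 2.1803 → windmill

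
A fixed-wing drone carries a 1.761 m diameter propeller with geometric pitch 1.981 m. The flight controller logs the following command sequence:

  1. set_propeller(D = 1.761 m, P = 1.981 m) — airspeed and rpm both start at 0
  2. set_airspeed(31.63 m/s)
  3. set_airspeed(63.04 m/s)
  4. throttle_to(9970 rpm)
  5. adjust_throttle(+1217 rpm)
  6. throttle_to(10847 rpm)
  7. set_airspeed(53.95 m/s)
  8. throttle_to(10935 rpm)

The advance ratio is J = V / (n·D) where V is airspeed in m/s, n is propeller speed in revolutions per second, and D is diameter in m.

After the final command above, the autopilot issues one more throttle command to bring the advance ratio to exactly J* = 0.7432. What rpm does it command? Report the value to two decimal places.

rpm = 2473.30

set_propeller: D = 1.761 m, P = 1.981 m (p = P/D = 1.124929); state ← (V=0, rpm=0)
set_airspeed(31.63): V ← 31.63 m/s
set_airspeed(63.04): V ← 63.04 m/s
throttle_to(9970): rpm ← 9970
adjust_throttle(+1217): rpm ← 9970 +1217 = 11187
throttle_to(10847): rpm ← 10847
set_airspeed(53.95): V ← 53.95 m/s
throttle_to(10935): rpm ← 10935
final state: V = 53.95 m/s, rpm = 10935 → n = rpm/60 = 182.250000 rev/s
target J* = 0.7432; solve J* = V/(n·D) for n: n = V/(J*·D) = 53.95/(0.7432 × 1.761) = 41.221747 rev/s
rpm = 60·n = 2473.304812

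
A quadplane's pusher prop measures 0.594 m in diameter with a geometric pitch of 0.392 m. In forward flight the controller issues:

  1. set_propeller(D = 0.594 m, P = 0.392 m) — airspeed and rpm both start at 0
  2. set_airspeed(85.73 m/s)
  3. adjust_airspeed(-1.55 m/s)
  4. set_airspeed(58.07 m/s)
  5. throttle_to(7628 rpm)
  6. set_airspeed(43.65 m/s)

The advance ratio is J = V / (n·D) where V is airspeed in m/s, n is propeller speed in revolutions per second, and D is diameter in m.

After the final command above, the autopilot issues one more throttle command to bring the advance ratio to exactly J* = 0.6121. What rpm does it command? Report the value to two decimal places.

rpm = 7203.22

set_propeller: D = 0.594 m, P = 0.392 m (p = P/D = 0.659933); state ← (V=0, rpm=0)
set_airspeed(85.73): V ← 85.73 m/s
adjust_airspeed(-1.55): V ← 85.73 -1.55 = 84.18 m/s
set_airspeed(58.07): V ← 58.07 m/s
throttle_to(7628): rpm ← 7628
set_airspeed(43.65): V ← 43.65 m/s
final state: V = 43.65 m/s, rpm = 7628 → n = rpm/60 = 127.133333 rev/s
target J* = 0.6121; solve J* = V/(n·D) for n: n = V/(J*·D) = 43.65/(0.6121 × 0.594) = 120.053665 rev/s
rpm = 60·n = 7203.219914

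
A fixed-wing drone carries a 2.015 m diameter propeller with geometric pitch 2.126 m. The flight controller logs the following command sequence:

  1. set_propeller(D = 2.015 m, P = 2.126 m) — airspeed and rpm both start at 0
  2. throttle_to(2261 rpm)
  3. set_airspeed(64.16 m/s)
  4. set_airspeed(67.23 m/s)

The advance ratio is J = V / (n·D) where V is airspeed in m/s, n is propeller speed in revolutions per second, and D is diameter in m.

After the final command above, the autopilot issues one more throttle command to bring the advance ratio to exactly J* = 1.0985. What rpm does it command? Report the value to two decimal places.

set_propeller: D = 2.015 m, P = 2.126 m (p = P/D = 1.055087); state ← (V=0, rpm=0)
throttle_to(2261): rpm ← 2261
set_airspeed(64.16): V ← 64.16 m/s
set_airspeed(67.23): V ← 67.23 m/s
final state: V = 67.23 m/s, rpm = 2261 → n = rpm/60 = 37.683333 rev/s
target J* = 1.0985; solve J* = V/(n·D) for n: n = V/(J*·D) = 67.23/(1.0985 × 2.015) = 30.373022 rev/s
rpm = 60·n = 1822.381298

rpm = 1822.38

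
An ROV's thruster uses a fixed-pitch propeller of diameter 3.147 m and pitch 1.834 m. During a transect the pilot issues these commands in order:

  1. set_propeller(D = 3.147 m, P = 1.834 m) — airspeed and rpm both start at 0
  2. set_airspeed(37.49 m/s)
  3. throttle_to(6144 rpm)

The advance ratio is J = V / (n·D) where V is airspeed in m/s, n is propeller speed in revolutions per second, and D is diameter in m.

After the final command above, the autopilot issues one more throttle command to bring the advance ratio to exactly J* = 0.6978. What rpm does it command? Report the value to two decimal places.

set_propeller: D = 3.147 m, P = 1.834 m (p = P/D = 0.582777); state ← (V=0, rpm=0)
set_airspeed(37.49): V ← 37.49 m/s
throttle_to(6144): rpm ← 6144
final state: V = 37.49 m/s, rpm = 6144 → n = rpm/60 = 102.400000 rev/s
target J* = 0.6978; solve J* = V/(n·D) for n: n = V/(J*·D) = 37.49/(0.6978 × 3.147) = 17.072131 rev/s
rpm = 60·n = 1024.327855

rpm = 1024.33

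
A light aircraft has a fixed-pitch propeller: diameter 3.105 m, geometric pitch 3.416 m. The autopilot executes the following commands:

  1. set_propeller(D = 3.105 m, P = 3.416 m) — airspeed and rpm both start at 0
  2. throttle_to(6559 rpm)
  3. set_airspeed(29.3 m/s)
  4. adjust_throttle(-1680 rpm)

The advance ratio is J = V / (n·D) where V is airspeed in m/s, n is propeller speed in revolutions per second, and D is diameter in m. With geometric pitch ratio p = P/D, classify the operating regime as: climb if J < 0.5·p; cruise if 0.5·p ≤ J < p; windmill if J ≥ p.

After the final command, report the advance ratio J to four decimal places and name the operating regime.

set_propeller: D = 3.105 m, P = 3.416 m (p = P/D = 1.100161); state ← (V=0, rpm=0)
throttle_to(6559): rpm ← 6559
set_airspeed(29.3): V ← 29.3 m/s
adjust_throttle(-1680): rpm ← 6559 -1680 = 4879
final state: V = 29.3 m/s, rpm = 4879 → n = rpm/60 = 81.316667 rev/s
J = V / (n·D) = 29.3 / (81.316667 × 3.105) = 0.116045
regime bands: climb J<0.5501 | cruise [0.5501, 1.1002) | windmill J≥1.1002
J = 0.1160 → climb

J = 0.1160, regime = climb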